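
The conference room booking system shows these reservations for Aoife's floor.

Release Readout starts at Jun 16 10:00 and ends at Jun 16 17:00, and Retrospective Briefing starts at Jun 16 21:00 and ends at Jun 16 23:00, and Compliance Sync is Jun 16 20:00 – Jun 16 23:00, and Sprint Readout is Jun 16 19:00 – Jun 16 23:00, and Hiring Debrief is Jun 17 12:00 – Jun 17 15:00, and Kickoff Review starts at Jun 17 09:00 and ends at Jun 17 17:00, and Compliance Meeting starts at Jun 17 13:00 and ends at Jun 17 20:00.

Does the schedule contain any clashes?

Yes

Sorted by start: Release Readout, Sprint Readout, Compliance Sync, Retrospective Briefing, Kickoff Review, Hiring Debrief, Compliance Meeting.
Sprint Readout starts after Release Readout ends, so nothing later overlaps Release Readout either.
Compliance Sync starts before Sprint Readout ends → Sprint Readout and Compliance Sync overlap.
That's a conflict, so the schedule is not conflict-free.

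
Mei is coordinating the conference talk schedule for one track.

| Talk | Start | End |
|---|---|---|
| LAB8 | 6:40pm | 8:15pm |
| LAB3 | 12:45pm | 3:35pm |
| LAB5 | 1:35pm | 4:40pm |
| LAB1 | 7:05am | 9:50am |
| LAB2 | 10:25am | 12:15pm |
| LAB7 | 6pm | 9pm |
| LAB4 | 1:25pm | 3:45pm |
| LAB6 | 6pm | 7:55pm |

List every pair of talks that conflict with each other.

Two intervals overlap when each starts before the other ends.
Sorted by start: LAB1, LAB2, LAB3, LAB4, LAB5, LAB6, LAB7, LAB8.
LAB2 starts after LAB1 ends — done with LAB1.
LAB3 starts after LAB2 ends — done with LAB2.
LAB4 starts before LAB3 ends → LAB3 and LAB4 overlap.
LAB5 starts before LAB3 ends → LAB3 and LAB5 overlap.
LAB6 starts after LAB3 ends — done with LAB3.
LAB5 starts before LAB4 ends → LAB4 and LAB5 overlap.
LAB6 starts after LAB4 ends — done with LAB4.
LAB6 starts after LAB5 ends — done with LAB5.
LAB7 starts before LAB6 ends → LAB6 and LAB7 overlap.
LAB8 starts before LAB6 ends → LAB6 and LAB8 overlap.
LAB8 starts before LAB7 ends → LAB7 and LAB8 overlap.

LAB3 & LAB4, LAB3 & LAB5, LAB4 & LAB5, LAB6 & LAB7, LAB6 & LAB8, LAB7 & LAB8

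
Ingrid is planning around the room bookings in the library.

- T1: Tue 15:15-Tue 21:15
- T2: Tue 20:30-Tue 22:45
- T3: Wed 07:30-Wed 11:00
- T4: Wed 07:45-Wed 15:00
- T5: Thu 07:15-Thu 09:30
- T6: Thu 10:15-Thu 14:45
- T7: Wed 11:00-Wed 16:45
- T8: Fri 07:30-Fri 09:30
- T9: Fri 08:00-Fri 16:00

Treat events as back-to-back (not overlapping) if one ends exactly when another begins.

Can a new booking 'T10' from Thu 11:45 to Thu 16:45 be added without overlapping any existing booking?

T1: ends Tue 21:15 at or before T10 starts Thu 11:45 → clear.
T2: ends Tue 22:45 at or before T10 starts Thu 11:45 → clear.
T3: ends Wed 11:00 at or before T10 starts Thu 11:45 → clear.
T4: ends Wed 15:00 at or before T10 starts Thu 11:45 → clear.
T7: ends Wed 16:45 at or before T10 starts Thu 11:45 → clear.
T5: ends Thu 09:30 at or before T10 starts Thu 11:45 → clear.
T6: starts Thu 10:15 before T10 ends Thu 16:45, and ends Thu 14:45 after T10 starts Thu 11:45 → overlap.
T8: starts Fri 07:30 at or after T10 ends Thu 16:45 → clear.
T9: starts Fri 08:00 at or after T10 ends Thu 16:45 → clear.
T10 overlaps T6.

No — it overlaps T6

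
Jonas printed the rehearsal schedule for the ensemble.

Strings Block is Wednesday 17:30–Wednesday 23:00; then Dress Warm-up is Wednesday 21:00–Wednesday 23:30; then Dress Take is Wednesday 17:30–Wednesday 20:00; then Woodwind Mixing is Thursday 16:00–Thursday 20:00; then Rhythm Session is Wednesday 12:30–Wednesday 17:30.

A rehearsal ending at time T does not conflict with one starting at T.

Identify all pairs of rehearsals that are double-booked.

Two intervals overlap when each starts before the other ends.
Sorted by start: Rhythm Session, Strings Block, Dress Take, Dress Warm-up, Woodwind Mixing.
Strings Block starts exactly when Rhythm Session ends (back-to-back, no overlap) — done with Rhythm Session.
Dress Take starts before Strings Block ends → Strings Block and Dress Take overlap.
Dress Warm-up starts before Strings Block ends → Strings Block and Dress Warm-up overlap.
Woodwind Mixing starts after Strings Block ends.
Dress Warm-up starts after Dress Take ends — done with Dress Take.
Woodwind Mixing starts after Dress Warm-up ends.

Dress Take & Strings Block, Dress Warm-up & Strings Block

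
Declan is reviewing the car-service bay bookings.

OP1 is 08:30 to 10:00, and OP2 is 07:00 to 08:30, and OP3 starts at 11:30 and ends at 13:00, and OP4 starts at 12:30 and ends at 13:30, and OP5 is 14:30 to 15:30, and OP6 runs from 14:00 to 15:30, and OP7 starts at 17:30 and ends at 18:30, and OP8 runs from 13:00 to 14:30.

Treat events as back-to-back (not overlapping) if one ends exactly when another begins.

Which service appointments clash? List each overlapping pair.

OP3 & OP4, OP4 & OP8, OP5 & OP6, OP6 & OP8

Check each pair: they overlap iff neither finishes before the other starts.
Sorted by start: OP2, OP1, OP3, OP4, OP8, OP6, OP5, OP7.
OP1 starts exactly when OP2 ends (back-to-back, no overlap) — done with OP2.
OP3 starts after OP1 ends — done with OP1.
OP4 starts before OP3 ends → OP3 and OP4 overlap.
OP8 starts exactly when OP3 ends (back-to-back, no overlap) — done with OP3.
OP8 starts before OP4 ends → OP4 and OP8 overlap.
OP6 starts after OP4 ends — done with OP4.
OP6 starts before OP8 ends → OP8 and OP6 overlap.
OP5 starts exactly when OP8 ends (back-to-back, no overlap) — done with OP8.
OP5 starts before OP6 ends → OP6 and OP5 overlap.
OP7 starts after OP6 ends.
OP7 starts after OP5 ends.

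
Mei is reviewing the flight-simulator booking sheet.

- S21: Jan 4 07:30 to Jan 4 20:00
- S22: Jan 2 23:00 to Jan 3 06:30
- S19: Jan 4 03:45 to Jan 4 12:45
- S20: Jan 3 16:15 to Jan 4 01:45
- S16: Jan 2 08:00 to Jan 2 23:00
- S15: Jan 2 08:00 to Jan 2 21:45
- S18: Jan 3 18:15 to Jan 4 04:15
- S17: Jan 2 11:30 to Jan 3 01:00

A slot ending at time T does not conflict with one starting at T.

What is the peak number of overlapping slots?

3

Sort all start/end points and keep a running count:
Jan 2 08:00 start S15 → 1
Jan 2 08:00 start S16 → 2
Jan 2 11:30 start S17 → 3
Jan 2 21:45 end S15 → 2
Jan 2 23:00 end S16 → 1
Jan 2 23:00 start S22 → 2
Jan 3 01:00 end S17 → 1
Jan 3 06:30 end S22 → 0
Jan 3 16:15 start S20 → 1
Jan 3 18:15 start S18 → 2
Jan 4 01:45 end S20 → 1
Jan 4 03:45 start S19 → 2
Jan 4 04:15 end S18 → 1
Jan 4 07:30 start S21 → 2
Jan 4 12:45 end S19 → 1
Jan 4 20:00 end S21 → 0
Peak is 3, at Jan 2 11:30 (S15, S16, S17).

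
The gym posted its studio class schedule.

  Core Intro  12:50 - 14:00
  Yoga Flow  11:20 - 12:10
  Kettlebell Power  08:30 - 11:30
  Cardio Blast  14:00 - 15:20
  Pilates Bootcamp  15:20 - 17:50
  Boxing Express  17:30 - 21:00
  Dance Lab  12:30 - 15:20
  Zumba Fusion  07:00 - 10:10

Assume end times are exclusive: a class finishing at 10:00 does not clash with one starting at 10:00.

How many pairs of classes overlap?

5

Two intervals overlap when each starts before the other ends.
Sorted by start: Zumba Fusion, Kettlebell Power, Yoga Flow, Dance Lab, Core Intro, Cardio Blast, Pilates Bootcamp, Boxing Express.
Kettlebell Power starts before Zumba Fusion ends → Zumba Fusion and Kettlebell Power overlap.
Yoga Flow starts after Zumba Fusion ends, so nothing later overlaps Zumba Fusion either.
Yoga Flow starts before Kettlebell Power ends → Kettlebell Power and Yoga Flow overlap.
Dance Lab starts after Kettlebell Power ends, so nothing later overlaps Kettlebell Power either.
Dance Lab starts after Yoga Flow ends, so nothing later overlaps Yoga Flow either.
Core Intro starts before Dance Lab ends → Dance Lab and Core Intro overlap.
Cardio Blast starts before Dance Lab ends → Dance Lab and Cardio Blast overlap.
Pilates Bootcamp starts exactly when Dance Lab ends (back-to-back, no overlap), so nothing later overlaps Dance Lab either.
Cardio Blast starts exactly when Core Intro ends (back-to-back, no overlap), so nothing later overlaps Core Intro either.
Pilates Bootcamp starts exactly when Cardio Blast ends (back-to-back, no overlap), so nothing later overlaps Cardio Blast either.
Boxing Express starts before Pilates Bootcamp ends → Pilates Bootcamp and Boxing Express overlap.
Overlapping pairs: Boxing Express & Pilates Bootcamp, Cardio Blast & Dance Lab, Core Intro & Dance Lab, Kettlebell Power & Yoga Flow, Kettlebell Power & Zumba Fusion — 5 in total.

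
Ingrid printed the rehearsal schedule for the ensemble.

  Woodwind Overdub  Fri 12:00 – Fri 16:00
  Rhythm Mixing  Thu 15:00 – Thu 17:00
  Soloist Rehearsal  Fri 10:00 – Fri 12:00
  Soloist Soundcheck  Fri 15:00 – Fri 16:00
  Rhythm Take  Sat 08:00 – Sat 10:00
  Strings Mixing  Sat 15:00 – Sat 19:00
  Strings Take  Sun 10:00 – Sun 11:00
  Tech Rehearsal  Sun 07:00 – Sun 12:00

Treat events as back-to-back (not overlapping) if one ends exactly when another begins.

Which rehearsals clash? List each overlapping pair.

Soloist Soundcheck & Woodwind Overdub, Strings Take & Tech Rehearsal

Sorted by start: Rhythm Mixing, Soloist Rehearsal, Woodwind Overdub, Soloist Soundcheck, Rhythm Take, Strings Mixing, Tech Rehearsal, Strings Take.
Soloist Rehearsal starts after Rhythm Mixing ends; Rhythm Mixing is clear from here.
Woodwind Overdub starts exactly when Soloist Rehearsal ends (back-to-back, no overlap); Soloist Rehearsal is clear from here.
Soloist Soundcheck starts before Woodwind Overdub ends → Woodwind Overdub and Soloist Soundcheck overlap.
Rhythm Take starts after Woodwind Overdub ends; Woodwind Overdub is clear from here.
Rhythm Take starts after Soloist Soundcheck ends; Soloist Soundcheck is clear from here.
Strings Mixing starts after Rhythm Take ends; Rhythm Take is clear from here.
Tech Rehearsal starts after Strings Mixing ends; Strings Mixing is clear from here.
Strings Take starts before Tech Rehearsal ends → Tech Rehearsal and Strings Take overlap.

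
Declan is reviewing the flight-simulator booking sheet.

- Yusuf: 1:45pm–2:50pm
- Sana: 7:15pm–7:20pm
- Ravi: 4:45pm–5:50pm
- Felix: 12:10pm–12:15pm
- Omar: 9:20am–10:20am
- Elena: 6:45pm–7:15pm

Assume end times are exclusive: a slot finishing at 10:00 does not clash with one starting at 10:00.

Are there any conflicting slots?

Sorted by start: Omar, Felix, Yusuf, Ravi, Elena, Sana.
Felix starts after Omar ends, so Omar has no further overlaps.
Yusuf starts after Felix ends, so Felix has no further overlaps.
Ravi starts after Yusuf ends, so Yusuf has no further overlaps.
Elena starts after Ravi ends, so Ravi has no further overlaps.
Sana starts exactly when Elena ends (back-to-back, no overlap).
Every pair is clear; the schedule has no overlaps.

No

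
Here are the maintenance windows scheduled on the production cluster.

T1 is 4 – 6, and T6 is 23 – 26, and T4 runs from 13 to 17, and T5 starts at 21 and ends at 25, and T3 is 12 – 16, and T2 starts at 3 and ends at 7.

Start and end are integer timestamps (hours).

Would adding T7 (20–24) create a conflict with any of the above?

T2: ends 7 at or before T7 starts 20 → clear.
T1: ends 6 at or before T7 starts 20 → clear.
T3: ends 16 at or before T7 starts 20 → clear.
T4: ends 17 at or before T7 starts 20 → clear.
T5: starts 21 before T7 ends 24, and ends 25 after T7 starts 20 → overlap.
T6: starts 23 before T7 ends 24, and ends 26 after T7 starts 20 → overlap.
T7 overlaps T5, T6.

Yes — it overlaps T5, T6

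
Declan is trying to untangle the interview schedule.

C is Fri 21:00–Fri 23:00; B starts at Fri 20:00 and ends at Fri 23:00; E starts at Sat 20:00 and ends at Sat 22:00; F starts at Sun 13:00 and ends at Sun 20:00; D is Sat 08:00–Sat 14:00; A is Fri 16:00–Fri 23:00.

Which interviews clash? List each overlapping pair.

Sorted by start: A, B, C, D, E, F.
B starts before A ends → A and B overlap.
C starts before A ends → A and C overlap.
D starts after A ends, so nothing later overlaps A either.
C starts before B ends → B and C overlap.
D starts after B ends, so nothing later overlaps B either.
D starts after C ends, so nothing later overlaps C either.
E starts after D ends, so nothing later overlaps D either.
F starts after E ends.

A & B, A & C, B & C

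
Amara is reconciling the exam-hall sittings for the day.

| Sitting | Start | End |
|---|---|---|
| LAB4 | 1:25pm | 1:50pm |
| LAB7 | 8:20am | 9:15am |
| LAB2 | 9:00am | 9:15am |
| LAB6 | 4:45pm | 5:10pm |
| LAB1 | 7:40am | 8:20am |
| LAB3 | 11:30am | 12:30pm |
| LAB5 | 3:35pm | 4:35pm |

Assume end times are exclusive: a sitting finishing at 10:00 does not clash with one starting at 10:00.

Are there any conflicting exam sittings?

Sorted by start: LAB1, LAB7, LAB2, LAB3, LAB4, LAB5, LAB6.
LAB7 starts exactly when LAB1 ends (back-to-back, no overlap), so LAB1 has no further overlaps.
LAB2 starts before LAB7 ends → LAB7 and LAB2 overlap.
That's a conflict, so the schedule is not conflict-free.

Yes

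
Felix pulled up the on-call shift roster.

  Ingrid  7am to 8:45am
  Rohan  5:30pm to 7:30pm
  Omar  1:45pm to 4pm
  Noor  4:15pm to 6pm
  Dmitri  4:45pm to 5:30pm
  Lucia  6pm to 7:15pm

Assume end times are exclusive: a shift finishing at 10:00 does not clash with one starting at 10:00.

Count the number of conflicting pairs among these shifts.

3

Sorted by start: Ingrid, Omar, Noor, Dmitri, Rohan, Lucia.
Omar starts after Ingrid ends — done with Ingrid.
Noor starts after Omar ends — done with Omar.
Dmitri starts before Noor ends → Noor and Dmitri overlap.
Rohan starts before Noor ends → Noor and Rohan overlap.
Lucia starts exactly when Noor ends (back-to-back, no overlap).
Rohan starts exactly when Dmitri ends (back-to-back, no overlap) — done with Dmitri.
Lucia starts before Rohan ends → Rohan and Lucia overlap.
Overlapping pairs: Dmitri & Noor, Lucia & Rohan, Noor & Rohan — 3 in total.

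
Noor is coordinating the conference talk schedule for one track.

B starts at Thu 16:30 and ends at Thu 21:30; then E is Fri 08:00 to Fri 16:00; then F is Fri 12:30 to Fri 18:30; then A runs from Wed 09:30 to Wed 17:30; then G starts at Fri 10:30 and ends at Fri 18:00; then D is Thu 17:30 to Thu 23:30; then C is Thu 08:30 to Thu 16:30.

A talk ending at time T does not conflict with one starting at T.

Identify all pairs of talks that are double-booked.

B & D, E & F, E & G, F & G

Two intervals overlap when each starts before the other ends.
Sorted by start: A, C, B, D, E, G, F.
C starts after A ends, so nothing later overlaps A either.
B starts exactly when C ends (back-to-back, no overlap), so nothing later overlaps C either.
D starts before B ends → B and D overlap.
E starts after B ends, so nothing later overlaps B either.
E starts after D ends, so nothing later overlaps D either.
G starts before E ends → E and G overlap.
F starts before E ends → E and F overlap.
F starts before G ends → G and F overlap.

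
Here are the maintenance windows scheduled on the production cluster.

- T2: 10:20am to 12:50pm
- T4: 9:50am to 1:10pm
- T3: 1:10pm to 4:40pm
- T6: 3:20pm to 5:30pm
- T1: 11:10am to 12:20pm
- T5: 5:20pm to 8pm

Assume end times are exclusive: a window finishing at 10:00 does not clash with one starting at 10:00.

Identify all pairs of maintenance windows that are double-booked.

T1 & T2, T1 & T4, T2 & T4, T3 & T6, T5 & T6

Two intervals overlap when each starts before the other ends.
Sorted by start: T4, T2, T1, T3, T6, T5.
T2 starts before T4 ends → T4 and T2 overlap.
T1 starts before T4 ends → T4 and T1 overlap.
T3 starts exactly when T4 ends (back-to-back, no overlap); T4 is clear from here.
T1 starts before T2 ends → T2 and T1 overlap.
T3 starts after T2 ends; T2 is clear from here.
T3 starts after T1 ends; T1 is clear from here.
T6 starts before T3 ends → T3 and T6 overlap.
T5 starts after T3 ends.
T5 starts before T6 ends → T6 and T5 overlap.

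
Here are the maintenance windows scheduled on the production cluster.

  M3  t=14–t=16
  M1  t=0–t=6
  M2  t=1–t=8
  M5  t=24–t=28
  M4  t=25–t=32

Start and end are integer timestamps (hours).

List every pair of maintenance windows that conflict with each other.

M1 & M2, M4 & M5

Sorted by start: M1, M2, M3, M5, M4.
M2 starts before M1 ends → M1 and M2 overlap.
M3 starts after M1 ends — done with M1.
M3 starts after M2 ends — done with M2.
M5 starts after M3 ends — done with M3.
M4 starts before M5 ends → M5 and M4 overlap.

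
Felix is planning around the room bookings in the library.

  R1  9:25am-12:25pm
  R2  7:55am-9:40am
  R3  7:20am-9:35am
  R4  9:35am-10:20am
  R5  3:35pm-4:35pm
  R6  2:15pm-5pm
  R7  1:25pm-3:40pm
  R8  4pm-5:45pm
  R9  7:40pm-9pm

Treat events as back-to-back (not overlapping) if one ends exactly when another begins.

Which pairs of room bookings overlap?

R1 & R2, R1 & R3, R1 & R4, R2 & R3, R2 & R4, R5 & R6, R5 & R7, R5 & R8, R6 & R7, R6 & R8

Sorted by start: R3, R2, R1, R4, R7, R6, R5, R8, R9.
R2 starts before R3 ends → R3 and R2 overlap.
R1 starts before R3 ends → R3 and R1 overlap.
R4 starts exactly when R3 ends (back-to-back, no overlap); R3 is clear from here.
R1 starts before R2 ends → R2 and R1 overlap.
R4 starts before R2 ends → R2 and R4 overlap.
R7 starts after R2 ends; R2 is clear from here.
R4 starts before R1 ends → R1 and R4 overlap.
R7 starts after R1 ends; R1 is clear from here.
R7 starts after R4 ends; R4 is clear from here.
R6 starts before R7 ends → R7 and R6 overlap.
R5 starts before R7 ends → R7 and R5 overlap.
R8 starts after R7 ends; R7 is clear from here.
R5 starts before R6 ends → R6 and R5 overlap.
R8 starts before R6 ends → R6 and R8 overlap.
R9 starts after R6 ends.
R8 starts before R5 ends → R5 and R8 overlap.
R9 starts after R5 ends.
R9 starts after R8 ends.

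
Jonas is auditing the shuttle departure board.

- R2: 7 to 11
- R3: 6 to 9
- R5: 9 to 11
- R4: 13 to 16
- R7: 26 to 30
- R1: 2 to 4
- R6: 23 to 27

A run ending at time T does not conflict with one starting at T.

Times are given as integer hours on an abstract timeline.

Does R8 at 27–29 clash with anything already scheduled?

R1: ends 4 at or before R8 starts 27 → clear.
R3: ends 9 at or before R8 starts 27 → clear.
R2: ends 11 at or before R8 starts 27 → clear.
R5: ends 11 at or before R8 starts 27 → clear.
R4: ends 16 at or before R8 starts 27 → clear.
R6: ends 27 at or before R8 starts 27 → clear.
R7: starts 26 before R8 ends 29, and ends 30 after R8 starts 27 → overlap.
R8 overlaps R7.

Yes — it overlaps R7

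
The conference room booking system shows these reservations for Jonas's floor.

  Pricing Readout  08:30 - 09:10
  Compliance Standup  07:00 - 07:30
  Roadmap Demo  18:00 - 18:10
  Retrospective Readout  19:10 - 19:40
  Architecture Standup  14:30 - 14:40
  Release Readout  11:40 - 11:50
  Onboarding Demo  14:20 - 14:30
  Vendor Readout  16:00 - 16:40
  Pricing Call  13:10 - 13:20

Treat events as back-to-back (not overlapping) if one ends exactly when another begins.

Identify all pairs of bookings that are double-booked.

no conflicts

Sorted by start: Compliance Standup, Pricing Readout, Release Readout, Pricing Call, Onboarding Demo, Architecture Standup, Vendor Readout, Roadmap Demo, Retrospective Readout.
Pricing Readout starts after Compliance Standup ends, so Compliance Standup has no further overlaps.
Release Readout starts after Pricing Readout ends, so Pricing Readout has no further overlaps.
Pricing Call starts after Release Readout ends, so Release Readout has no further overlaps.
Onboarding Demo starts after Pricing Call ends, so Pricing Call has no further overlaps.
Architecture Standup starts exactly when Onboarding Demo ends (back-to-back, no overlap), so Onboarding Demo has no further overlaps.
Vendor Readout starts after Architecture Standup ends, so Architecture Standup has no further overlaps.
Roadmap Demo starts after Vendor Readout ends, so Vendor Readout has no further overlaps.
Retrospective Readout starts after Roadmap Demo ends.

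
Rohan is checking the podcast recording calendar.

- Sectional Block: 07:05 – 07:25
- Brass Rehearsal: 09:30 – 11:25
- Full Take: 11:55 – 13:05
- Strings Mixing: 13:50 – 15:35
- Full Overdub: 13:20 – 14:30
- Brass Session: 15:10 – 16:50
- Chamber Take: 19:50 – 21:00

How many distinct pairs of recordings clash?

2

Sorted by start: Sectional Block, Brass Rehearsal, Full Take, Full Overdub, Strings Mixing, Brass Session, Chamber Take.
Brass Rehearsal starts after Sectional Block ends, so nothing later overlaps Sectional Block either.
Full Take starts after Brass Rehearsal ends, so nothing later overlaps Brass Rehearsal either.
Full Overdub starts after Full Take ends, so nothing later overlaps Full Take either.
Strings Mixing starts before Full Overdub ends → Full Overdub and Strings Mixing overlap.
Brass Session starts after Full Overdub ends, so nothing later overlaps Full Overdub either.
Brass Session starts before Strings Mixing ends → Strings Mixing and Brass Session overlap.
Chamber Take starts after Strings Mixing ends.
Chamber Take starts after Brass Session ends.
Overlapping pairs: Brass Session & Strings Mixing, Full Overdub & Strings Mixing — 2 in total.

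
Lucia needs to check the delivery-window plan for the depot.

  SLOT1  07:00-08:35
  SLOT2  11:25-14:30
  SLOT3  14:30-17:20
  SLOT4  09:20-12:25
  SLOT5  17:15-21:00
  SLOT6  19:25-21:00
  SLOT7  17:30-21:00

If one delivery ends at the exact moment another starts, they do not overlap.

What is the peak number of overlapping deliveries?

3

Walk through starts and ends in time order (an end at T is processed before a start at T):
07:00 start SLOT1 → 1
08:35 end SLOT1 → 0
09:20 start SLOT4 → 1
11:25 start SLOT2 → 2
12:25 end SLOT4 → 1
14:30 end SLOT2 → 0
14:30 start SLOT3 → 1
17:15 start SLOT5 → 2
17:20 end SLOT3 → 1
17:30 start SLOT7 → 2
19:25 start SLOT6 → 3
21:00 end SLOT5 → 2
21:00 end SLOT6 → 1
21:00 end SLOT7 → 0
Peak is 3, at 19:25 (SLOT5, SLOT6, SLOT7).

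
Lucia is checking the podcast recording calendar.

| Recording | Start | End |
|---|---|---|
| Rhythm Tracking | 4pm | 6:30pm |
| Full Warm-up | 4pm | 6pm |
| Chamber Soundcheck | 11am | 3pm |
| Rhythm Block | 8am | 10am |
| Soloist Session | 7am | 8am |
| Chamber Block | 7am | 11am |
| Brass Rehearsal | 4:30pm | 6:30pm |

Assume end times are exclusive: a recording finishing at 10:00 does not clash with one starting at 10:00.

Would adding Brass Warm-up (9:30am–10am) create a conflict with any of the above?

Chamber Block: starts 7am before Brass Warm-up ends 10am, and ends 11am after Brass Warm-up starts 9:30am → overlap.
Soloist Session: ends 8am at or before Brass Warm-up starts 9:30am → clear.
Rhythm Block: starts 8am before Brass Warm-up ends 10am, and ends 10am after Brass Warm-up starts 9:30am → overlap.
Chamber Soundcheck: starts 11am at or after Brass Warm-up ends 10am → clear.
Full Warm-up: starts 4pm at or after Brass Warm-up ends 10am → clear.
Rhythm Tracking: starts 4pm at or after Brass Warm-up ends 10am → clear.
Brass Rehearsal: starts 4:30pm at or after Brass Warm-up ends 10am → clear.
Brass Warm-up overlaps Chamber Block, Rhythm Block.

Yes — it overlaps Chamber Block, Rhythm Block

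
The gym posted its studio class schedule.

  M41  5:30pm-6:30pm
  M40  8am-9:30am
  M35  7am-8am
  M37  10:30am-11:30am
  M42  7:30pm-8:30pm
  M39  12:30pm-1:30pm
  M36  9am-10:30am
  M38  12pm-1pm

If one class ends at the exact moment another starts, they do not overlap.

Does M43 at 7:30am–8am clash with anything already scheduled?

M35: starts 7am before M43 ends 8am, and ends 8am after M43 starts 7:30am → overlap.
M40: starts 8am at or after M43 ends 8am → clear.
M36: starts 9am at or after M43 ends 8am → clear.
M37: starts 10:30am at or after M43 ends 8am → clear.
M38: starts 12pm at or after M43 ends 8am → clear.
M39: starts 12:30pm at or after M43 ends 8am → clear.
M41: starts 5:30pm at or after M43 ends 8am → clear.
M42: starts 7:30pm at or after M43 ends 8am → clear.
M43 overlaps M35.

Yes — it overlaps M35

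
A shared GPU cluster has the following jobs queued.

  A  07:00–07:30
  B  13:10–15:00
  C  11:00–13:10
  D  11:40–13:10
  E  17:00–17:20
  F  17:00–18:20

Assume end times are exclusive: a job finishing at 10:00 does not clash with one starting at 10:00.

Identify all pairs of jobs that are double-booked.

Sorted by start: A, C, D, B, E, F.
C starts after A ends; A is clear from here.
D starts before C ends → C and D overlap.
B starts exactly when C ends (back-to-back, no overlap); C is clear from here.
B starts exactly when D ends (back-to-back, no overlap); D is clear from here.
E starts after B ends; B is clear from here.
F starts before E ends → E and F overlap.

C & D, E & F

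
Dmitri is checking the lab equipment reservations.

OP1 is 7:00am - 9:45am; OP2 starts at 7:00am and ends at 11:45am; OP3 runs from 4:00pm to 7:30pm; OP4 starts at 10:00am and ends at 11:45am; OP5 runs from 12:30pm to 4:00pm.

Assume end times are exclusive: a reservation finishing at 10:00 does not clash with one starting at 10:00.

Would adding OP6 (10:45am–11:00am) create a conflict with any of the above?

Yes — it overlaps OP2, OP4

OP1: ends 9:45am at or before OP6 starts 10:45am → clear.
OP2: starts 7:00am before OP6 ends 11:00am, and ends 11:45am after OP6 starts 10:45am → overlap.
OP4: starts 10:00am before OP6 ends 11:00am, and ends 11:45am after OP6 starts 10:45am → overlap.
OP5: starts 12:30pm at or after OP6 ends 11:00am → clear.
OP3: starts 4:00pm at or after OP6 ends 11:00am → clear.
OP6 overlaps OP2, OP4.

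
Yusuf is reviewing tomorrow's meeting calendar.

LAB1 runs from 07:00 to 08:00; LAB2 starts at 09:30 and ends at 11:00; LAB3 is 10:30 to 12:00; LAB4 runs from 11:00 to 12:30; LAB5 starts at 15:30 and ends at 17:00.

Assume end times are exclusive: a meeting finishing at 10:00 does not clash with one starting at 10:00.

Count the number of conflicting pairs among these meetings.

2

Sorted by start: LAB1, LAB2, LAB3, LAB4, LAB5.
LAB2 starts after LAB1 ends, so nothing later overlaps LAB1 either.
LAB3 starts before LAB2 ends → LAB2 and LAB3 overlap.
LAB4 starts exactly when LAB2 ends (back-to-back, no overlap), so nothing later overlaps LAB2 either.
LAB4 starts before LAB3 ends → LAB3 and LAB4 overlap.
LAB5 starts after LAB3 ends.
LAB5 starts after LAB4 ends.
Overlapping pairs: LAB2 & LAB3, LAB3 & LAB4 — 2 in total.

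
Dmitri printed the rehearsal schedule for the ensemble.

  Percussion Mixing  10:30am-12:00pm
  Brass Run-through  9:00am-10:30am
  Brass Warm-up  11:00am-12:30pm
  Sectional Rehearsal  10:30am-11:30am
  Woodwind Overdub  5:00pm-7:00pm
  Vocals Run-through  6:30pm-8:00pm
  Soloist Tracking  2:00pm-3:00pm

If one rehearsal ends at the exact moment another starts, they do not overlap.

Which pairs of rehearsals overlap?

Sorted by start: Brass Run-through, Percussion Mixing, Sectional Rehearsal, Brass Warm-up, Soloist Tracking, Woodwind Overdub, Vocals Run-through.
Percussion Mixing starts exactly when Brass Run-through ends (back-to-back, no overlap), so nothing later overlaps Brass Run-through either.
Sectional Rehearsal starts before Percussion Mixing ends → Percussion Mixing and Sectional Rehearsal overlap.
Brass Warm-up starts before Percussion Mixing ends → Percussion Mixing and Brass Warm-up overlap.
Soloist Tracking starts after Percussion Mixing ends, so nothing later overlaps Percussion Mixing either.
Brass Warm-up starts before Sectional Rehearsal ends → Sectional Rehearsal and Brass Warm-up overlap.
Soloist Tracking starts after Sectional Rehearsal ends, so nothing later overlaps Sectional Rehearsal either.
Soloist Tracking starts after Brass Warm-up ends, so nothing later overlaps Brass Warm-up either.
Woodwind Overdub starts after Soloist Tracking ends, so nothing later overlaps Soloist Tracking either.
Vocals Run-through starts before Woodwind Overdub ends → Woodwind Overdub and Vocals Run-through overlap.

Brass Warm-up & Percussion Mixing, Brass Warm-up & Sectional Rehearsal, Percussion Mixing & Sectional Rehearsal, Vocals Run-through & Woodwind Overdub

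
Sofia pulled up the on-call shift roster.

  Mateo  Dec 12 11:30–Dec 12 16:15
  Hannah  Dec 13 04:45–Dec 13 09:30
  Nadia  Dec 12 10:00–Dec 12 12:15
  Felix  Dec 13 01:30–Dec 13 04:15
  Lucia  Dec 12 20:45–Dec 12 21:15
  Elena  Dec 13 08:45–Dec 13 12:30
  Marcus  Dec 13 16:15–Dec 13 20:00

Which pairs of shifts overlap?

Sorted by start: Nadia, Mateo, Lucia, Felix, Hannah, Elena, Marcus.
Mateo starts before Nadia ends → Nadia and Mateo overlap.
Lucia starts after Nadia ends, so nothing later overlaps Nadia either.
Lucia starts after Mateo ends, so nothing later overlaps Mateo either.
Felix starts after Lucia ends, so nothing later overlaps Lucia either.
Hannah starts after Felix ends, so nothing later overlaps Felix either.
Elena starts before Hannah ends → Hannah and Elena overlap.
Marcus starts after Hannah ends.
Marcus starts after Elena ends.

Elena & Hannah, Mateo & Nadia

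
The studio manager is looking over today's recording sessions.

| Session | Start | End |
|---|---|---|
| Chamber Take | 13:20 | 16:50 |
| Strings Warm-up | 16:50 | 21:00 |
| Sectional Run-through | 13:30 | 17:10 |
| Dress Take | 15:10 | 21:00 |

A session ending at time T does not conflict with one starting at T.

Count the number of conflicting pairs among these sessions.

Sorted by start: Chamber Take, Sectional Run-through, Dress Take, Strings Warm-up.
Sectional Run-through starts before Chamber Take ends → Chamber Take and Sectional Run-through overlap.
Dress Take starts before Chamber Take ends → Chamber Take and Dress Take overlap.
Strings Warm-up starts exactly when Chamber Take ends (back-to-back, no overlap).
Dress Take starts before Sectional Run-through ends → Sectional Run-through and Dress Take overlap.
Strings Warm-up starts before Sectional Run-through ends → Sectional Run-through and Strings Warm-up overlap.
Strings Warm-up starts before Dress Take ends → Dress Take and Strings Warm-up overlap.
Overlapping pairs: Chamber Take & Dress Take, Chamber Take & Sectional Run-through, Dress Take & Sectional Run-through, Dress Take & Strings Warm-up, Sectional Run-through & Strings Warm-up — 5 in total.

5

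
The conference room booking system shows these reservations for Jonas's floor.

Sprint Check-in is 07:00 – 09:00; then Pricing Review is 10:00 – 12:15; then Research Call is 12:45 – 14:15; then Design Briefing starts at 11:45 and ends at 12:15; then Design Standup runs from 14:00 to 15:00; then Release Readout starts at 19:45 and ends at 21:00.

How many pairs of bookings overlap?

Sorted by start: Sprint Check-in, Pricing Review, Design Briefing, Research Call, Design Standup, Release Readout.
Pricing Review starts after Sprint Check-in ends, so Sprint Check-in has no further overlaps.
Design Briefing starts before Pricing Review ends → Pricing Review and Design Briefing overlap.
Research Call starts after Pricing Review ends, so Pricing Review has no further overlaps.
Research Call starts after Design Briefing ends, so Design Briefing has no further overlaps.
Design Standup starts before Research Call ends → Research Call and Design Standup overlap.
Release Readout starts after Research Call ends.
Release Readout starts after Design Standup ends.
Overlapping pairs: Design Briefing & Pricing Review, Design Standup & Research Call — 2 in total.

2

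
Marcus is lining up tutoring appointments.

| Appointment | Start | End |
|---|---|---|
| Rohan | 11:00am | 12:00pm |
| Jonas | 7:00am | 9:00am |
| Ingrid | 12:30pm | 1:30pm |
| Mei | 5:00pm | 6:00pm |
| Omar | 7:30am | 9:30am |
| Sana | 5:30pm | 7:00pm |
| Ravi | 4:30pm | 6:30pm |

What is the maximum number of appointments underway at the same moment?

Sweep the timeline, counting +1 at each start and −1 at each end (ends before starts at a tie):
7:00am start Jonas → 1
7:30am start Omar → 2
9:00am end Jonas → 1
9:30am end Omar → 0
11:00am start Rohan → 1
12:00pm end Rohan → 0
12:30pm start Ingrid → 1
1:30pm end Ingrid → 0
4:30pm start Ravi → 1
5:00pm start Mei → 2
5:30pm start Sana → 3
6:00pm end Mei → 2
6:30pm end Ravi → 1
7:00pm end Sana → 0
Peak is 3, at 5:30pm (Mei, Ravi, Sana).

3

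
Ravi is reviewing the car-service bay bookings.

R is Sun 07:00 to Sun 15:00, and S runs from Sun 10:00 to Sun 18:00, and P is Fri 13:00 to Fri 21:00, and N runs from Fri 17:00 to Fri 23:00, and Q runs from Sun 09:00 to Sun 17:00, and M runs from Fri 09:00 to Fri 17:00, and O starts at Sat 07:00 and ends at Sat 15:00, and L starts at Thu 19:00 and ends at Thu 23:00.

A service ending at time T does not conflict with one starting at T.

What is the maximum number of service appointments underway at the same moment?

3

Walk through starts and ends in time order (an end at T is processed before a start at T):
Thu 19:00 start L → 1
Thu 23:00 end L → 0
Fri 09:00 start M → 1
Fri 13:00 start P → 2
Fri 17:00 end M → 1
Fri 17:00 start N → 2
Fri 21:00 end P → 1
Fri 23:00 end N → 0
Sat 07:00 start O → 1
Sat 15:00 end O → 0
Sun 07:00 start R → 1
Sun 09:00 start Q → 2
Sun 10:00 start S → 3
Sun 15:00 end R → 2
Sun 17:00 end Q → 1
Sun 18:00 end S → 0
Peak is 3, at Sun 10:00 (Q, R, S).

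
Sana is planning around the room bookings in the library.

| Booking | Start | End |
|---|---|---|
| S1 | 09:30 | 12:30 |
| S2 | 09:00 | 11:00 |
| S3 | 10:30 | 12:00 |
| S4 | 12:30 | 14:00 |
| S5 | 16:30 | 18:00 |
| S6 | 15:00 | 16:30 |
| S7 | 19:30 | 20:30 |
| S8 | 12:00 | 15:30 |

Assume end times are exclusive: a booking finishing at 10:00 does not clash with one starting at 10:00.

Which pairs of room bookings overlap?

Two intervals overlap when each starts before the other ends.
Sorted by start: S2, S1, S3, S8, S4, S6, S5, S7.
S1 starts before S2 ends → S2 and S1 overlap.
S3 starts before S2 ends → S2 and S3 overlap.
S8 starts after S2 ends, so nothing later overlaps S2 either.
S3 starts before S1 ends → S1 and S3 overlap.
S8 starts before S1 ends → S1 and S8 overlap.
S4 starts exactly when S1 ends (back-to-back, no overlap), so nothing later overlaps S1 either.
S8 starts exactly when S3 ends (back-to-back, no overlap), so nothing later overlaps S3 either.
S4 starts before S8 ends → S8 and S4 overlap.
S6 starts before S8 ends → S8 and S6 overlap.
S5 starts after S8 ends, so nothing later overlaps S8 either.
S6 starts after S4 ends, so nothing later overlaps S4 either.
S5 starts exactly when S6 ends (back-to-back, no overlap), so nothing later overlaps S6 either.
S7 starts after S5 ends.

S1 & S2, S1 & S3, S1 & S8, S2 & S3, S4 & S8, S6 & S8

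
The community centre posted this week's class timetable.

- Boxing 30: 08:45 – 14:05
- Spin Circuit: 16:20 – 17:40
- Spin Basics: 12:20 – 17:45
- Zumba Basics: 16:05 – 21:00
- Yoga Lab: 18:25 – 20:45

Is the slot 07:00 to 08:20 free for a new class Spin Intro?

Boxing 30: starts 08:45 at or after Spin Intro ends 08:20 → clear.
Spin Basics: starts 12:20 at or after Spin Intro ends 08:20 → clear.
Zumba Basics: starts 16:05 at or after Spin Intro ends 08:20 → clear.
Spin Circuit: starts 16:20 at or after Spin Intro ends 08:20 → clear.
Yoga Lab: starts 18:25 at or after Spin Intro ends 08:20 → clear.

Yes — the slot is free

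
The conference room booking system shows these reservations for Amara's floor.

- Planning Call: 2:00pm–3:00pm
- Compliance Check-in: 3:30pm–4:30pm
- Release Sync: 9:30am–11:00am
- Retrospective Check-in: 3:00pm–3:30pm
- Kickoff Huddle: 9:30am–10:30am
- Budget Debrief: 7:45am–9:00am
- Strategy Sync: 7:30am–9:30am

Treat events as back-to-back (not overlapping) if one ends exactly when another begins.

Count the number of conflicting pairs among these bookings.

Sorted by start: Strategy Sync, Budget Debrief, Kickoff Huddle, Release Sync, Planning Call, Retrospective Check-in, Compliance Check-in.
Budget Debrief starts before Strategy Sync ends → Strategy Sync and Budget Debrief overlap.
Kickoff Huddle starts exactly when Strategy Sync ends (back-to-back, no overlap); Strategy Sync is clear from here.
Kickoff Huddle starts after Budget Debrief ends; Budget Debrief is clear from here.
Release Sync starts before Kickoff Huddle ends → Kickoff Huddle and Release Sync overlap.
Planning Call starts after Kickoff Huddle ends; Kickoff Huddle is clear from here.
Planning Call starts after Release Sync ends; Release Sync is clear from here.
Retrospective Check-in starts exactly when Planning Call ends (back-to-back, no overlap); Planning Call is clear from here.
Compliance Check-in starts exactly when Retrospective Check-in ends (back-to-back, no overlap).
Overlapping pairs: Budget Debrief & Strategy Sync, Kickoff Huddle & Release Sync — 2 in total.

2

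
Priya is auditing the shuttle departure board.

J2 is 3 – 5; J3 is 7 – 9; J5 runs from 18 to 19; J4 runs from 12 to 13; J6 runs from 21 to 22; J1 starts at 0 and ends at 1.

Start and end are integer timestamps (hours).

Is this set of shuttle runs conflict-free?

Two intervals overlap when each starts before the other ends.
Sorted by start: J1, J2, J3, J4, J5, J6.
J2 starts after J1 ends, so J1 has no further overlaps.
J3 starts after J2 ends, so J2 has no further overlaps.
J4 starts after J3 ends, so J3 has no further overlaps.
J5 starts after J4 ends, so J4 has no further overlaps.
J6 starts after J5 ends.
Every pair is clear; the schedule has no overlaps.

Yes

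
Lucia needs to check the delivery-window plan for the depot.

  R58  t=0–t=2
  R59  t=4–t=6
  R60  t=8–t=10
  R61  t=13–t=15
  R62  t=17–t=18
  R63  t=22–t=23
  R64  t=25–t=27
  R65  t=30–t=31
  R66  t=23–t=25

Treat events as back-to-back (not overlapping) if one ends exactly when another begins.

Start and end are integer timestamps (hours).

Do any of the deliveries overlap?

Two intervals overlap when each starts before the other ends.
Sorted by start: R58, R59, R60, R61, R62, R63, R66, R64, R65.
R59 starts after R58 ends; R58 is clear from here.
R60 starts after R59 ends; R59 is clear from here.
R61 starts after R60 ends; R60 is clear from here.
R62 starts after R61 ends; R61 is clear from here.
R63 starts after R62 ends; R62 is clear from here.
R66 starts exactly when R63 ends (back-to-back, no overlap); R63 is clear from here.
R64 starts exactly when R66 ends (back-to-back, no overlap); R66 is clear from here.
R65 starts after R64 ends.
Every pair is clear; the schedule has no overlaps.

No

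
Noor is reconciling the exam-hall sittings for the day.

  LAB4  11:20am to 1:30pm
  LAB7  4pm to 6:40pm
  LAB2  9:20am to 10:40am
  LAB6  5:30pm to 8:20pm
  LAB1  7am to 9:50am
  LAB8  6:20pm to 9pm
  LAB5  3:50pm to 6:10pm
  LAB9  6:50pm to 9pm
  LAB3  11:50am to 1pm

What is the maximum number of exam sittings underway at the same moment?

3

Sort all start/end points and keep a running count:
7am start LAB1 → 1
9:20am start LAB2 → 2
9:50am end LAB1 → 1
10:40am end LAB2 → 0
11:20am start LAB4 → 1
11:50am start LAB3 → 2
1pm end LAB3 → 1
1:30pm end LAB4 → 0
3:50pm start LAB5 → 1
4pm start LAB7 → 2
5:30pm start LAB6 → 3
6:10pm end LAB5 → 2
6:20pm start LAB8 → 3
6:40pm end LAB7 → 2
6:50pm start LAB9 → 3
8:20pm end LAB6 → 2
9pm end LAB8 → 1
9pm end LAB9 → 0
Peak is 3, at 5:30pm (LAB5, LAB6, LAB7).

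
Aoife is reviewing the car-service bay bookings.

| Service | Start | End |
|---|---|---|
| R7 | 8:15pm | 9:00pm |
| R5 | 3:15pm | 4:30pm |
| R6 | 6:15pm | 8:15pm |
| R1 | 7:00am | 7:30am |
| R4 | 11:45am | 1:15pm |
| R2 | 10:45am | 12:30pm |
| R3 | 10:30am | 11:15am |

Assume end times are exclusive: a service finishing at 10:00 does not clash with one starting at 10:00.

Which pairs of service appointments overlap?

R2 & R3, R2 & R4

Sorted by start: R1, R3, R2, R4, R5, R6, R7.
R3 starts after R1 ends — done with R1.
R2 starts before R3 ends → R3 and R2 overlap.
R4 starts after R3 ends — done with R3.
R4 starts before R2 ends → R2 and R4 overlap.
R5 starts after R2 ends — done with R2.
R5 starts after R4 ends — done with R4.
R6 starts after R5 ends — done with R5.
R7 starts exactly when R6 ends (back-to-back, no overlap).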